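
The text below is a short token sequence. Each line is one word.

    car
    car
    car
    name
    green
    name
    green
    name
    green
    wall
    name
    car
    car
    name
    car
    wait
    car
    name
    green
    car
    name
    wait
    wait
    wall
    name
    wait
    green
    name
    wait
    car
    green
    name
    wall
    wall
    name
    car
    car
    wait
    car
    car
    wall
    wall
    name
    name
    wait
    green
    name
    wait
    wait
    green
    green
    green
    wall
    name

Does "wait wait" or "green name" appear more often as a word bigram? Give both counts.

"green name" (5 vs 2)

"wait wait": 2 occurrences
"green name": 5 occurrences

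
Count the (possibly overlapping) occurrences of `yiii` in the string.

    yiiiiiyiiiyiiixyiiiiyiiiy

Sliding a length-4 window over the 25 characters (22 positions):
  position 1–4: yiii
  position 7–10: yiii
  position 11–14: yiii
  position 16–19: yiii
  position 21–24: yiii

5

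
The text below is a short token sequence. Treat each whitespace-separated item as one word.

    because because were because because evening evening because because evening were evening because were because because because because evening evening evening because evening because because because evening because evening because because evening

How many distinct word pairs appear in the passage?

8

32 tokens → 31 bigram windows in total.
Repeated bigrams (each contributes count−1 duplicates):
  because because: 9
  because evening: 7
  evening because: 6
  evening evening: 3
  because were: 2
  were because: 2
23 duplicate windows → 31 − 23 = 8 distinct.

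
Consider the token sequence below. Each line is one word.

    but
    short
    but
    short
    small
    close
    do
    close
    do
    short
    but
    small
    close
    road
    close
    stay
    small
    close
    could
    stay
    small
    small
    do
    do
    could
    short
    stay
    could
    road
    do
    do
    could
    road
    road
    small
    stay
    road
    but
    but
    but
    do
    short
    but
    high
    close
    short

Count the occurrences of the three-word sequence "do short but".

2

Scanning the 44 overlapping trigram windows for "do short but":
  position 9–11: do short but
  position 41–43: do short but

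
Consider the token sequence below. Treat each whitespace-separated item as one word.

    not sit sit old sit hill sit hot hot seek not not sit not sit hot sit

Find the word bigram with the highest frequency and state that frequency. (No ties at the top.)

Bigram frequencies (highest first):
  not sit: 3
  sit hot: 2
  sit sit: 1
  sit old: 1
  old sit: 1
  sit hill: 1
  … (7 more, each ≤ 1)

"not sit", 3 times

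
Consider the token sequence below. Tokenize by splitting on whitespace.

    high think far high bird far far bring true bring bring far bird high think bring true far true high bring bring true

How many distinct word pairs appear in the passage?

23 tokens → 22 bigram windows in total.
Repeated bigrams (each contributes count−1 duplicates):
  bring true: 3
  bring bring: 2
  high think: 2
4 duplicate windows → 22 − 4 = 18 distinct.

18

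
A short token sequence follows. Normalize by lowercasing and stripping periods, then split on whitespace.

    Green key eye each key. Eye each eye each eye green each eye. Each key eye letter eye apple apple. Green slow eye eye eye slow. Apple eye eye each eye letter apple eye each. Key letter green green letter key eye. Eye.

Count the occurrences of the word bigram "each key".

3

Scanning the 42 overlapping bigram windows for "each key":
  position 4–5: each key
  position 14–15: each key
  position 35–36: each key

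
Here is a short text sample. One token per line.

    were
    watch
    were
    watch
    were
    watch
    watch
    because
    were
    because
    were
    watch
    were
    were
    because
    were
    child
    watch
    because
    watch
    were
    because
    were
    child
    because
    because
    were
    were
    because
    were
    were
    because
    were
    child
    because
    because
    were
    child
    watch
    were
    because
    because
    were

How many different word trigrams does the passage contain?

43 tokens → 41 trigram windows in total.
Repeated trigrams (each contributes count−1 duplicates):
  were because were: 5
  because were child: 4
  because because were: 3
  were watch were: 3
  were were because: 3
  because were were: 2
  child because because: 2
  watch were because: 2
  … (3 more repeated)
19 duplicate windows → 41 − 19 = 22 distinct.

22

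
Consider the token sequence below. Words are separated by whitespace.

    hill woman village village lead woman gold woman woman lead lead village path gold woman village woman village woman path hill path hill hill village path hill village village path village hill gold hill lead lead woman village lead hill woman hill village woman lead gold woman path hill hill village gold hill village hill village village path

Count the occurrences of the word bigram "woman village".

4

Scanning the 57 overlapping bigram windows for "woman village":
  position 2–3: woman village
  position 15–16: woman village
  position 17–18: woman village
  position 37–38: woman village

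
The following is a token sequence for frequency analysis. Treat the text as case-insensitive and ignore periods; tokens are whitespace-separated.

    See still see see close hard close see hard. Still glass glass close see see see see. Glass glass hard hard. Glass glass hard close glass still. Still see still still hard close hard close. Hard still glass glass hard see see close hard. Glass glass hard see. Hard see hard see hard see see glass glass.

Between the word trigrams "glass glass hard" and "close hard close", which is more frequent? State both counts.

"glass glass hard" (4 vs 2)

"glass glass hard": 4 occurrences
"close hard close": 2 occurrences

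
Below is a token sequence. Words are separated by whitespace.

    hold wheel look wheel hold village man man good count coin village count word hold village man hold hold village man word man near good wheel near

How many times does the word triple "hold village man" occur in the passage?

3

Scanning the 25 overlapping trigram windows for "hold village man":
  position 5–7: hold village man
  position 15–17: hold village man
  position 19–21: hold village man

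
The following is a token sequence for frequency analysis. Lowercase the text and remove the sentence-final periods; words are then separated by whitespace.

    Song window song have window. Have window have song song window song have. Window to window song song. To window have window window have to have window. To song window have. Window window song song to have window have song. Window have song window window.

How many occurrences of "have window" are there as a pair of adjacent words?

7

Scanning the 44 overlapping bigram windows for "have window":
  position 4–5: have window
  position 6–7: have window
  position 13–14: have window
  position 21–22: have window
  position 26–27: have window
  position 31–32: have window
  position 37–38: have window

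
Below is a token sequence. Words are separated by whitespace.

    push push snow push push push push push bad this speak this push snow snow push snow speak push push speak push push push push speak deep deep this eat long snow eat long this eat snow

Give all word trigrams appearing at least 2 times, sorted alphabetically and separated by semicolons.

Trigram counts meeting the condition (at least 2 times):
  push push push: 5
  push push speak: 2
  speak push push: 2

push push push; push push speak; speak push push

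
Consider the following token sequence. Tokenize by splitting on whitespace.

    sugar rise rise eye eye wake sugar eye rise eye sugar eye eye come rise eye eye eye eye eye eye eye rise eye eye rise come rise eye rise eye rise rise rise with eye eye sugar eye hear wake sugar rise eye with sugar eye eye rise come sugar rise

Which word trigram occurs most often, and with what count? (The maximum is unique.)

Trigram frequencies (highest first):
  eye eye eye: 5
  rise eye eye: 3
  eye rise eye: 3
  eye eye rise: 3
  eye sugar eye: 2
  sugar eye eye: 2
  … (29 more, each ≤ 2)

"eye eye eye", 5 times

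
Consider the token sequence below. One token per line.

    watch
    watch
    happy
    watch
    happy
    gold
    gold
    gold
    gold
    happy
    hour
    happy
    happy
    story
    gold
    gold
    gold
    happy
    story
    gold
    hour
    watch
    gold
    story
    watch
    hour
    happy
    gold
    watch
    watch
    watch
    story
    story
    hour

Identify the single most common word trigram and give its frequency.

Trigram frequencies (highest first):
  gold gold gold: 3
  gold gold happy: 2
  happy story gold: 2
  watch watch happy: 1
  watch happy watch: 1
  happy watch happy: 1
  … (22 more, each ≤ 1)

"gold gold gold", 3 times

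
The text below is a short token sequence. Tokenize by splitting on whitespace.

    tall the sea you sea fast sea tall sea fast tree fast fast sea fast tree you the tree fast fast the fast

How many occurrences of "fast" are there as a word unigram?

Scanning the 23 tokens for "fast":
  position 6: fast
  position 10: fast
  position 12: fast
  position 13: fast
  position 15: fast
  position 20: fast
  position 21: fast
  position 23: fast

8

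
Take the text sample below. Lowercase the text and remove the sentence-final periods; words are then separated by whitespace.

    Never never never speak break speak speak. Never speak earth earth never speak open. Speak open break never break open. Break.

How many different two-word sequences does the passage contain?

21 tokens → 20 bigram windows in total.
Repeated bigrams (each contributes count−1 duplicates):
  never speak: 3
  never never: 2
  open break: 2
  speak open: 2
5 duplicate windows → 20 − 5 = 15 distinct.

15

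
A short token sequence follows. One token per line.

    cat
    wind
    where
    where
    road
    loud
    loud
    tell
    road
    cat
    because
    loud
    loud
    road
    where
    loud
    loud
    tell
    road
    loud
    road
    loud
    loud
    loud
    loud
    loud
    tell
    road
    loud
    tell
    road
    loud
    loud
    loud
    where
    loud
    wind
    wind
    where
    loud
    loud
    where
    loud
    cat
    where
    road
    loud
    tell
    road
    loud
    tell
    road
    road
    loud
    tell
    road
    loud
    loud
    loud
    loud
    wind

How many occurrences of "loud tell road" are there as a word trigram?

7

Scanning the 59 overlapping trigram windows for "loud tell road":
  position 7–9: loud tell road
  position 17–19: loud tell road
  position 26–28: loud tell road
  position 29–31: loud tell road
  position 47–49: loud tell road
  position 50–52: loud tell road
  position 54–56: loud tell road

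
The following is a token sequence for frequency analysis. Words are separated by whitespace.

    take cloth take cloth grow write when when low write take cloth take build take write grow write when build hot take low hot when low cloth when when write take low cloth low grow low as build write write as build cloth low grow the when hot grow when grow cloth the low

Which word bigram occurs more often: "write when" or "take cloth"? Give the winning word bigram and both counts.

"take cloth" (3 vs 2)

"write when": 2 occurrences
"take cloth": 3 occurrences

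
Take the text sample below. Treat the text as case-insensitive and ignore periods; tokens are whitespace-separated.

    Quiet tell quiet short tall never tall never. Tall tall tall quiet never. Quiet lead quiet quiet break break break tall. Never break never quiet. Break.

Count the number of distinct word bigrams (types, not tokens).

18

26 tokens → 25 bigram windows in total.
Repeated bigrams (each contributes count−1 duplicates):
  tall never: 3
  break break: 2
  never quiet: 2
  never tall: 2
  quiet break: 2
  tall tall: 2
7 duplicate windows → 25 − 7 = 18 distinct.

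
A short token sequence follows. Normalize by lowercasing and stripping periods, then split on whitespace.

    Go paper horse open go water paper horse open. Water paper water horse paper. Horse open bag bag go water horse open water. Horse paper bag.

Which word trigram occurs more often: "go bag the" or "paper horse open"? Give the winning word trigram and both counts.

"paper horse open" (3 vs 0)

"go bag the": 0 occurrences
"paper horse open": 3 occurrences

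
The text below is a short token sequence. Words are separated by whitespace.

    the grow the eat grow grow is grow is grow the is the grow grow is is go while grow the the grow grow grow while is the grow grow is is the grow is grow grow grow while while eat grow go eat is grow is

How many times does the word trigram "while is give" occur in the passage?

Scanning the 45 overlapping trigram windows for "while is give":
  (none found)

0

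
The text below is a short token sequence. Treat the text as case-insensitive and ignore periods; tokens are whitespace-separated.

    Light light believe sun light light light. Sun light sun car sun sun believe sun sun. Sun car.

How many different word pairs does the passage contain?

18 tokens → 17 bigram windows in total.
Repeated bigrams (each contributes count−1 duplicates):
  light light: 3
  sun sun: 3
  believe sun: 2
  light sun: 2
  sun car: 2
  sun light: 2
8 duplicate windows → 17 − 8 = 9 distinct.

9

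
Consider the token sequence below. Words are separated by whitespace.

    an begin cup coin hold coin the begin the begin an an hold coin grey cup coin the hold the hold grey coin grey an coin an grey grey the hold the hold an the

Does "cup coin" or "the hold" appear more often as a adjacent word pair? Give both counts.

"the hold" (4 vs 2)

"cup coin": 2 occurrences
"the hold": 4 occurrences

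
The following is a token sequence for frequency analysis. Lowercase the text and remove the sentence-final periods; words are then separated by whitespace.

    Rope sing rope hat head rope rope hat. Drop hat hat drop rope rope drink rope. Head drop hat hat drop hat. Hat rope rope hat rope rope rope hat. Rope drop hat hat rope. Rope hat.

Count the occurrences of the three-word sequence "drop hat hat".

Scanning the 35 overlapping trigram windows for "drop hat hat":
  position 9–11: drop hat hat
  position 18–20: drop hat hat
  position 21–23: drop hat hat
  position 32–34: drop hat hat

4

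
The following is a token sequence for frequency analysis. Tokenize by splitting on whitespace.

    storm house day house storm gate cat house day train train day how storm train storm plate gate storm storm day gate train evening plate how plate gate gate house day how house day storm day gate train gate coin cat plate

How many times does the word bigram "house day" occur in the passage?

Scanning the 41 overlapping bigram windows for "house day":
  position 2–3: house day
  position 8–9: house day
  position 30–31: house day
  position 33–34: house day

4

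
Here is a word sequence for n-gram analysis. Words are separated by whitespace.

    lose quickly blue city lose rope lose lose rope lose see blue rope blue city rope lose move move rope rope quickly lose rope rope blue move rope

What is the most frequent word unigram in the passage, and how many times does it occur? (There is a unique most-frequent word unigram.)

Unigram frequencies (highest first):
  rope: 9
  lose: 7
  blue: 4
  move: 3
  quickly: 2
  city: 2
  … (1 more, each ≤ 1)

"rope", 9 times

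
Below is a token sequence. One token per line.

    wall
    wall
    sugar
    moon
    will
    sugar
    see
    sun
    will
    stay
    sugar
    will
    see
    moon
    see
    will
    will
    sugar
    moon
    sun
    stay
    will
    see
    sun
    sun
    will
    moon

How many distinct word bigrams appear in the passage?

21

27 tokens → 26 bigram windows in total.
Repeated bigrams (each contributes count−1 duplicates):
  see sun: 2
  sugar moon: 2
  sun will: 2
  will see: 2
  will sugar: 2
5 duplicate windows → 26 − 5 = 21 distinct.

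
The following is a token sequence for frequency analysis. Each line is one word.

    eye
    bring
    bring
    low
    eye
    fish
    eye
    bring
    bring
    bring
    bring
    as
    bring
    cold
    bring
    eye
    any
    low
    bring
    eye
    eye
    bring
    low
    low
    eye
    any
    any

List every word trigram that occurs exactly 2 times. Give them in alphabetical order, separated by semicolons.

bring bring bring; eye bring bring

Trigram counts meeting the condition (exactly 2 times):
  bring bring bring: 2
  eye bring bring: 2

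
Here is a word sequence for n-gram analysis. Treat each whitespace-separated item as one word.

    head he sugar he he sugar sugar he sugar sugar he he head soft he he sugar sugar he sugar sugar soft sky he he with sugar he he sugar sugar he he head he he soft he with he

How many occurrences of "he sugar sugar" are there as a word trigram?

5

Scanning the 38 overlapping trigram windows for "he sugar sugar":
  position 5–7: he sugar sugar
  position 8–10: he sugar sugar
  position 16–18: he sugar sugar
  position 19–21: he sugar sugar
  position 29–31: he sugar sugar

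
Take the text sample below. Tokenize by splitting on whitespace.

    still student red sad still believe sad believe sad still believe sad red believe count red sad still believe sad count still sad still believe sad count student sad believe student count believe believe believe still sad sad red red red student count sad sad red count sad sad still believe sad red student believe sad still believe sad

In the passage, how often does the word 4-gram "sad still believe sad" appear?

Scanning the 56 overlapping 4-gram windows for "sad still believe sad":
  position 4–7: sad still believe sad
  position 9–12: sad still believe sad
  position 17–20: sad still believe sad
  position 23–26: sad still believe sad
  position 49–52: sad still believe sad
  position 56–59: sad still believe sad

6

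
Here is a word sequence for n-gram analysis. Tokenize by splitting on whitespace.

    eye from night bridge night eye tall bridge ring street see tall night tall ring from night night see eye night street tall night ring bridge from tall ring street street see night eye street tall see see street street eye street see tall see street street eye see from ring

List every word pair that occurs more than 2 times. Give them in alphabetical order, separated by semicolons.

street see; street street

Bigram counts meeting the condition (more than 2 times):
  street see: 3
  street street: 3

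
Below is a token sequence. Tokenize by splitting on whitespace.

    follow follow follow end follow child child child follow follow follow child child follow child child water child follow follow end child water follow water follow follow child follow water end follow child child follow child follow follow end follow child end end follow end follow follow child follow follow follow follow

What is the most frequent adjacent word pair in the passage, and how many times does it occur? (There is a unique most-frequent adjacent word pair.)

"follow follow", 11 times

Bigram frequencies (highest first):
  follow follow: 11
  follow child: 8
  child follow: 7
  end follow: 5
  child child: 5
  follow end: 4
  … (8 more, each ≤ 2)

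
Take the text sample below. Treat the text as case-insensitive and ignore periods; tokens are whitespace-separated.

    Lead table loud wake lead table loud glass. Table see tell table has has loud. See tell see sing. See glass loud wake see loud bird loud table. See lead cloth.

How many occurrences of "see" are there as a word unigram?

6

Scanning the 31 tokens for "see":
  position 10: see
  position 16: see
  position 18: see
  position 20: see
  position 24: see
  position 29: see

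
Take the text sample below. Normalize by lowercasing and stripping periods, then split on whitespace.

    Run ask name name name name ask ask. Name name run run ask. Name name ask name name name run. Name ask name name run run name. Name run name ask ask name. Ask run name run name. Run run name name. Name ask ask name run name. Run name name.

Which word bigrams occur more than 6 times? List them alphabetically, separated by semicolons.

ask name; name name; name run; run name

Bigram counts meeting the condition (more than 6 times):
  ask name: 7
  name name: 12
  name run: 8
  run name: 8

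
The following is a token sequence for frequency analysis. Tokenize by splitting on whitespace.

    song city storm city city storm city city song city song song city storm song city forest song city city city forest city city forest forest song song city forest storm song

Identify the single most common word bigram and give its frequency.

Bigram frequencies (highest first):
  song city: 6
  city city: 5
  city forest: 4
  city storm: 3
  storm city: 2
  city song: 2
  … (6 more, each ≤ 2)

"song city", 6 times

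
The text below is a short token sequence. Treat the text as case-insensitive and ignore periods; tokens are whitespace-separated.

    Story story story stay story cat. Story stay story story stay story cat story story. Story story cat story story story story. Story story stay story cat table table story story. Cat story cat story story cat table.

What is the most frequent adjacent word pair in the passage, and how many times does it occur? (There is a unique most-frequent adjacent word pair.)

Bigram frequencies (highest first):
  story story: 13
  story cat: 7
  cat story: 5
  story stay: 4
  stay story: 4
  cat table: 2
  … (2 more, each ≤ 1)

"story story", 13 times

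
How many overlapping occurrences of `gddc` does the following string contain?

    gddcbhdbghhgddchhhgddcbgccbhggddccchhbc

4

Sliding a length-4 window over the 39 characters (36 positions):
  position 1–4: gddc
  position 12–15: gddc
  position 19–22: gddc
  position 30–33: gddc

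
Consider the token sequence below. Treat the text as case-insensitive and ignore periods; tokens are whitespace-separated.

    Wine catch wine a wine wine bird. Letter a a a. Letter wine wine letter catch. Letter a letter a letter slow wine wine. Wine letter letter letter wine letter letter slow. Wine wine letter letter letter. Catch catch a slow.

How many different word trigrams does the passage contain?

31

41 tokens → 39 trigram windows in total.
Repeated trigrams (each contributes count−1 duplicates):
  wine letter letter: 3
  wine wine letter: 3
  letter a letter: 2
  letter letter letter: 2
  letter slow wine: 2
  slow wine wine: 2
8 duplicate windows → 39 − 8 = 31 distinct.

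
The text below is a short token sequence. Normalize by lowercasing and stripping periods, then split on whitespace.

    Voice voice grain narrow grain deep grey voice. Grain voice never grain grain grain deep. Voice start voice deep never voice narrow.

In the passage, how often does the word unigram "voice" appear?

7

Scanning the 22 tokens for "voice":
  position 1: voice
  position 2: voice
  position 8: voice
  position 10: voice
  position 16: voice
  position 18: voice
  position 21: voice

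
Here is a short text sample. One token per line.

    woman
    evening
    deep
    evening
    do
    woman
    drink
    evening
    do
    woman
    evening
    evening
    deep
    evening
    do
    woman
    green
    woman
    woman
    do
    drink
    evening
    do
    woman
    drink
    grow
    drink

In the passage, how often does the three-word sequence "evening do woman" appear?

Scanning the 25 overlapping trigram windows for "evening do woman":
  position 4–6: evening do woman
  position 8–10: evening do woman
  position 14–16: evening do woman
  position 22–24: evening do woman

4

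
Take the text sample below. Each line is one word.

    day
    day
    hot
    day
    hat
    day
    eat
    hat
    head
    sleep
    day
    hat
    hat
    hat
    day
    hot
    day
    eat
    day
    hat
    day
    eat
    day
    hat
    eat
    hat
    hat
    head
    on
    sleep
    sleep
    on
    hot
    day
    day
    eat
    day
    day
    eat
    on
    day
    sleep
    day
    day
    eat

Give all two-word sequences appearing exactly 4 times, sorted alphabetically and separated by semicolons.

day day; day hat

Bigram counts meeting the condition (exactly 4 times):
  day day: 4
  day hat: 4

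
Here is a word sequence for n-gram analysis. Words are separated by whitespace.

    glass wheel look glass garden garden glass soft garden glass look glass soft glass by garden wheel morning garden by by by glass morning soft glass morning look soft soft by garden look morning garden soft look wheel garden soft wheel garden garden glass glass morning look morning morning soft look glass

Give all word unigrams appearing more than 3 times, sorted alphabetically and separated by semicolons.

Unigram counts meeting the condition (more than 3 times):
  by: 5
  garden: 10
  glass: 11
  look: 7
  morning: 7
  soft: 8
  wheel: 4

by; garden; glass; look; morning; soft; wheel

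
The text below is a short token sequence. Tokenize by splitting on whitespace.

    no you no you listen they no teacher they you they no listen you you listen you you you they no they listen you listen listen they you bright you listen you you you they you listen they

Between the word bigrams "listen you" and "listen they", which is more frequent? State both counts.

"listen you" (4 vs 3)

"listen you": 4 occurrences
"listen they": 3 occurrences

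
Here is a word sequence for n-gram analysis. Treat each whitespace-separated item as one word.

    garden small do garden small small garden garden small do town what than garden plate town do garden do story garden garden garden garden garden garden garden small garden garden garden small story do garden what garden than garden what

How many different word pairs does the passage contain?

21

40 tokens → 39 bigram windows in total.
Repeated bigrams (each contributes count−1 duplicates):
  garden garden: 9
  garden small: 5
  do garden: 3
  garden what: 2
  small do: 2
  small garden: 2
  than garden: 2
18 duplicate windows → 39 − 18 = 21 distinct.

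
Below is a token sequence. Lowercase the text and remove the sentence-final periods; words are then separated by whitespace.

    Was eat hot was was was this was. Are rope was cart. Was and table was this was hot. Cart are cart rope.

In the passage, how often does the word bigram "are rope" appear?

1

Scanning the 22 overlapping bigram windows for "are rope":
  position 9–10: are rope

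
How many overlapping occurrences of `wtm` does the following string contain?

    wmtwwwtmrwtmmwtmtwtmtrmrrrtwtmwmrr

5

Sliding a length-3 window over the 34 characters (32 positions):
  position 6–8: wtm
  position 10–12: wtm
  position 14–16: wtm
  position 18–20: wtm
  position 28–30: wtm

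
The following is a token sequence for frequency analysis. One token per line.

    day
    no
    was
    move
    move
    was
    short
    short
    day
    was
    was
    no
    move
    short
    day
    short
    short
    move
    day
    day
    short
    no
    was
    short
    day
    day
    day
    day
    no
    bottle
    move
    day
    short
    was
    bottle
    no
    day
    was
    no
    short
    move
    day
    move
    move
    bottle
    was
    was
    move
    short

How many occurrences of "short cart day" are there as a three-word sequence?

0

Scanning the 47 overlapping trigram windows for "short cart day":
  (none found)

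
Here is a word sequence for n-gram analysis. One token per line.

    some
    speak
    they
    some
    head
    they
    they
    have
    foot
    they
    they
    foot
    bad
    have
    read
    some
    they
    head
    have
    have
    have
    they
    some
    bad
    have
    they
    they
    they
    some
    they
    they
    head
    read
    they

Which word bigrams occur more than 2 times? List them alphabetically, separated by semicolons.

they some; they they

Bigram counts meeting the condition (more than 2 times):
  they some: 3
  they they: 5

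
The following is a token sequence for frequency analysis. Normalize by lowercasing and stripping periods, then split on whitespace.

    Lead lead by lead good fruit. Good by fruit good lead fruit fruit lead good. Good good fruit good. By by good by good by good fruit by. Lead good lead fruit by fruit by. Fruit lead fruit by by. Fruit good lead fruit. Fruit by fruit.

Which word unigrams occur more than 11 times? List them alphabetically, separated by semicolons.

Unigram counts meeting the condition (more than 11 times):
  by: 12
  fruit: 14
  good: 12

by; fruit; good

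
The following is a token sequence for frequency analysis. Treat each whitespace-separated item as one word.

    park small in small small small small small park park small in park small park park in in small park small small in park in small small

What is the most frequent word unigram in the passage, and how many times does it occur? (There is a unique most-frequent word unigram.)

"small", 13 times

Unigram frequencies (highest first):
  small: 13
  park: 8
  in: 6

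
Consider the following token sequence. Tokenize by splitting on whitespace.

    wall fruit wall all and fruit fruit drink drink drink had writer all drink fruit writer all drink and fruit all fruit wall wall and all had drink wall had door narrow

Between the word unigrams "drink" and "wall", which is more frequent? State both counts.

"drink": 6 occurrences
"wall": 5 occurrences

"drink" (6 vs 5)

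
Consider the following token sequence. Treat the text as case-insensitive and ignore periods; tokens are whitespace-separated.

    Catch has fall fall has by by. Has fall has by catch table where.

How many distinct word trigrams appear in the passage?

11

14 tokens → 12 trigram windows in total.
Repeated trigrams (each contributes count−1 duplicates):
  fall has by: 2
1 duplicate windows → 12 − 1 = 11 distinct.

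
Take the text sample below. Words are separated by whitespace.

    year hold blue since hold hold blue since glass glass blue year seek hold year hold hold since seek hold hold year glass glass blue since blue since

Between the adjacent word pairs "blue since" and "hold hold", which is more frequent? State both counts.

"blue since" (4 vs 3)

"blue since": 4 occurrences
"hold hold": 3 occurrences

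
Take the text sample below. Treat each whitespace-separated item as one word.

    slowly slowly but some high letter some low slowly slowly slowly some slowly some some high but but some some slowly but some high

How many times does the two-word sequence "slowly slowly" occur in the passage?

3

Scanning the 23 overlapping bigram windows for "slowly slowly":
  position 1–2: slowly slowly
  position 9–10: slowly slowly
  position 10–11: slowly slowly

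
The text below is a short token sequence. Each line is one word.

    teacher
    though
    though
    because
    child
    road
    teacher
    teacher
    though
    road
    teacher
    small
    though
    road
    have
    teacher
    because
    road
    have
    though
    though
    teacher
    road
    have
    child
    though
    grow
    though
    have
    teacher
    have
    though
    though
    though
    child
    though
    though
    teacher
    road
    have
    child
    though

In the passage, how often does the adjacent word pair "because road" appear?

Scanning the 41 overlapping bigram windows for "because road":
  position 17–18: because road

1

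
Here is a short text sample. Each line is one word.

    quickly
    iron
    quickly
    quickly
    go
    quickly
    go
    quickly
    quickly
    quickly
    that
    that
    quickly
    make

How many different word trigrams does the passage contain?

11

14 tokens → 12 trigram windows in total.
Repeated trigrams (each contributes count−1 duplicates):
  quickly go quickly: 2
1 duplicate windows → 12 − 1 = 11 distinct.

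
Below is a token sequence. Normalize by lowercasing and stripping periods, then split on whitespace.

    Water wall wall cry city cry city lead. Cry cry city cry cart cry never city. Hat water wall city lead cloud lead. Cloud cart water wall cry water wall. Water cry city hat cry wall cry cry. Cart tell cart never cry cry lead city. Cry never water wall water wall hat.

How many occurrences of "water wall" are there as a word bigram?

Scanning the 52 overlapping bigram windows for "water wall":
  position 1–2: water wall
  position 18–19: water wall
  position 26–27: water wall
  position 29–30: water wall
  position 49–50: water wall
  position 51–52: water wall

6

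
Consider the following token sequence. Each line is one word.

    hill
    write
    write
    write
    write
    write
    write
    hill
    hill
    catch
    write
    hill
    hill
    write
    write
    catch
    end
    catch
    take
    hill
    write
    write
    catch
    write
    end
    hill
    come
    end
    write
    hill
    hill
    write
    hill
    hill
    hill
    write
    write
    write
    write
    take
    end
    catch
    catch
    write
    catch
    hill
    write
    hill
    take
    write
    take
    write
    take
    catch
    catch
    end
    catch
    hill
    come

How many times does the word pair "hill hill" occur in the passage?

5

Scanning the 58 overlapping bigram windows for "hill hill":
  position 8–9: hill hill
  position 12–13: hill hill
  position 30–31: hill hill
  position 33–34: hill hill
  position 34–35: hill hill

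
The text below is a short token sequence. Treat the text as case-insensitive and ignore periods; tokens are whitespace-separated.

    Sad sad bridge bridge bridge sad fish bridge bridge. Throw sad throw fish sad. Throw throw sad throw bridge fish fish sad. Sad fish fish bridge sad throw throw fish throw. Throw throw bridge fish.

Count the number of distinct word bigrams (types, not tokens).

16

35 tokens → 34 bigram windows in total.
Repeated bigrams (each contributes count−1 duplicates):
  sad throw: 4
  throw throw: 4
  bridge bridge: 3
  bridge fish: 2
  bridge sad: 2
  fish bridge: 2
  fish fish: 2
  fish sad: 2
  … (5 more repeated)
18 duplicate windows → 34 − 18 = 16 distinct.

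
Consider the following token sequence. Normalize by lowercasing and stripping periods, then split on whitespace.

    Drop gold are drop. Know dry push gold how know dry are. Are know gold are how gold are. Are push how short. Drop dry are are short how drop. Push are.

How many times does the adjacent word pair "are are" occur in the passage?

Scanning the 31 overlapping bigram windows for "are are":
  position 12–13: are are
  position 19–20: are are
  position 26–27: are are

3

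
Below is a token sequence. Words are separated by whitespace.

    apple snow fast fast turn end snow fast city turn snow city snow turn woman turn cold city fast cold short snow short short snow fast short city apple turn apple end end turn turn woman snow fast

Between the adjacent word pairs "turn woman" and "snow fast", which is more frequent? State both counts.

"snow fast" (4 vs 2)

"turn woman": 2 occurrences
"snow fast": 4 occurrences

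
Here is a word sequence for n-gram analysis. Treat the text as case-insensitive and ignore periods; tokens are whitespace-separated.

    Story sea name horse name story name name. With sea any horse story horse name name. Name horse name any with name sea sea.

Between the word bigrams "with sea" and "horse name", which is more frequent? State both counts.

"horse name" (3 vs 1)

"with sea": 1 occurrence
"horse name": 3 occurrences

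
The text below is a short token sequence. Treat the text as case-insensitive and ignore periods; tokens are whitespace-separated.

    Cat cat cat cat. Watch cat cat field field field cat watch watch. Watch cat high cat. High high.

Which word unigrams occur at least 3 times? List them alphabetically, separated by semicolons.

Unigram counts meeting the condition (at least 3 times):
  cat: 9
  field: 3
  high: 3
  watch: 4

cat; field; high; watch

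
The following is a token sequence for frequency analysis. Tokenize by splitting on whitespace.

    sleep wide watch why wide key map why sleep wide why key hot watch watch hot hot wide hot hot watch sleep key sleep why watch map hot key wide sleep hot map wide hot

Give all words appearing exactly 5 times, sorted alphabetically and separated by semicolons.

Unigram counts meeting the condition (exactly 5 times):
  sleep: 5
  watch: 5

sleep; watch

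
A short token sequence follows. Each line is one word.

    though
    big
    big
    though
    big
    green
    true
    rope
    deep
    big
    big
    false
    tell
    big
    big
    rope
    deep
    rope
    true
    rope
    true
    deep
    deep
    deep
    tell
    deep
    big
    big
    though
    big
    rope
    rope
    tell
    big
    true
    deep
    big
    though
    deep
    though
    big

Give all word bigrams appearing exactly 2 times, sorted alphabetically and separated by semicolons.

big rope; deep deep; rope deep; rope true; tell big; true deep; true rope

Bigram counts meeting the condition (exactly 2 times):
  big rope: 2
  deep deep: 2
  rope deep: 2
  rope true: 2
  tell big: 2
  true deep: 2
  true rope: 2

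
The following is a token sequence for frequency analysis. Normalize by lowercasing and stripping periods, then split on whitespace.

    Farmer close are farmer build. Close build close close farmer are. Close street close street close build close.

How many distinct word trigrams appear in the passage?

18 tokens → 16 trigram windows in total.
Repeated trigrams (each contributes count−1 duplicates):
  close build close: 2
  close street close: 2
2 duplicate windows → 16 − 2 = 14 distinct.

14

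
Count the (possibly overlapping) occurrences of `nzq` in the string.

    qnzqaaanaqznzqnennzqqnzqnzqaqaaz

Sliding a length-3 window over the 32 characters (30 positions):
  position 2–4: nzq
  position 12–14: nzq
  position 18–20: nzq
  position 22–24: nzq
  position 25–27: nzq

5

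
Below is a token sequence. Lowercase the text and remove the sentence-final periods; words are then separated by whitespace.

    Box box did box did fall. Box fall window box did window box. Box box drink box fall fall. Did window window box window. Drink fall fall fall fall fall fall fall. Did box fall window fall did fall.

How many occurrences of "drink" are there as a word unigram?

Scanning the 39 tokens for "drink":
  position 16: drink
  position 25: drink

2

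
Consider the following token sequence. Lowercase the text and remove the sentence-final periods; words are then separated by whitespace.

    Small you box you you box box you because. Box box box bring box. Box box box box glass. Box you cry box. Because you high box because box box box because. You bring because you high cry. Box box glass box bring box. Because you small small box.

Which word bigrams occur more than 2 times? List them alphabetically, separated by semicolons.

because you; box because; box box; box you

Bigram counts meeting the condition (more than 2 times):
  because you: 4
  box because: 4
  box box: 10
  box you: 3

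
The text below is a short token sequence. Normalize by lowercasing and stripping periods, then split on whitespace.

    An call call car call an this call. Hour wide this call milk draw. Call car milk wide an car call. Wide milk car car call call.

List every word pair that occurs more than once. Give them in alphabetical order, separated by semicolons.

call call; call car; car call; this call

Bigram counts meeting the condition (more than once):
  call call: 2
  call car: 2
  car call: 3
  this call: 2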